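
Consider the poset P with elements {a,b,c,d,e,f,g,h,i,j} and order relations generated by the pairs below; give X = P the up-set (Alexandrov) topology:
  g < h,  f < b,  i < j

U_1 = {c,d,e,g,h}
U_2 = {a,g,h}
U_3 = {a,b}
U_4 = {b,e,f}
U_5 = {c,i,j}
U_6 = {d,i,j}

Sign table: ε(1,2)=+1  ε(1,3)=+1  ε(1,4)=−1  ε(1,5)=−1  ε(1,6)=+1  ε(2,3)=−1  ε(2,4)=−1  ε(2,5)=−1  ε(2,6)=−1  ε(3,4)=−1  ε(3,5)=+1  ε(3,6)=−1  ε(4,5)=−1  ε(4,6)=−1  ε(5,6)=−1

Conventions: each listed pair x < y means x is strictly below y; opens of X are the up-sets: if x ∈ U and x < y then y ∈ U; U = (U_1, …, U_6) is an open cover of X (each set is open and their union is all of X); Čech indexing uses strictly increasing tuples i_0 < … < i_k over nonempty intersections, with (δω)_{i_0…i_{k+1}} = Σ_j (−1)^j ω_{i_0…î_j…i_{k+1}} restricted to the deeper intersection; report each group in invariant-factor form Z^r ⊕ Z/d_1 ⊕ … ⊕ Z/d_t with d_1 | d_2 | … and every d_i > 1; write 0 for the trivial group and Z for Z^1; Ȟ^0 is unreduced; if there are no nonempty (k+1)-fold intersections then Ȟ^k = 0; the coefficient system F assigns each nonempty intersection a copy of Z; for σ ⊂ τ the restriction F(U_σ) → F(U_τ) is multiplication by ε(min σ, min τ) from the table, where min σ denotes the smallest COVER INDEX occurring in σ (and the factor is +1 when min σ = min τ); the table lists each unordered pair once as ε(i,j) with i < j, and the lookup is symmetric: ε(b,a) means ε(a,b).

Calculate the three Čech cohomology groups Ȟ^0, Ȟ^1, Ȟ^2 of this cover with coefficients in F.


Ȟ^0 ≅ 0, Ȟ^1 ≅ Z ⊕ Z/2 and Ȟ^2 ≅ 0

intersection data:
  U12={g,h} U14={e} U15={c} U16={d} U23={a} U34={b} U56={i,j}
C dims 6,7; δ0: rk 6, SNF 1^5·2
Ȟ^0 = (6 − 6) − 0 = 0, so Ȟ^0 ≅ 0
Ȟ^1 = (7 − 0) − 6 = 1 plus torsion [2], so Ȟ^1 ≅ Z ⊕ Z/2
Ȟ^2 = (0 − 0) − 0 = 0, so Ȟ^2 ≅ 0


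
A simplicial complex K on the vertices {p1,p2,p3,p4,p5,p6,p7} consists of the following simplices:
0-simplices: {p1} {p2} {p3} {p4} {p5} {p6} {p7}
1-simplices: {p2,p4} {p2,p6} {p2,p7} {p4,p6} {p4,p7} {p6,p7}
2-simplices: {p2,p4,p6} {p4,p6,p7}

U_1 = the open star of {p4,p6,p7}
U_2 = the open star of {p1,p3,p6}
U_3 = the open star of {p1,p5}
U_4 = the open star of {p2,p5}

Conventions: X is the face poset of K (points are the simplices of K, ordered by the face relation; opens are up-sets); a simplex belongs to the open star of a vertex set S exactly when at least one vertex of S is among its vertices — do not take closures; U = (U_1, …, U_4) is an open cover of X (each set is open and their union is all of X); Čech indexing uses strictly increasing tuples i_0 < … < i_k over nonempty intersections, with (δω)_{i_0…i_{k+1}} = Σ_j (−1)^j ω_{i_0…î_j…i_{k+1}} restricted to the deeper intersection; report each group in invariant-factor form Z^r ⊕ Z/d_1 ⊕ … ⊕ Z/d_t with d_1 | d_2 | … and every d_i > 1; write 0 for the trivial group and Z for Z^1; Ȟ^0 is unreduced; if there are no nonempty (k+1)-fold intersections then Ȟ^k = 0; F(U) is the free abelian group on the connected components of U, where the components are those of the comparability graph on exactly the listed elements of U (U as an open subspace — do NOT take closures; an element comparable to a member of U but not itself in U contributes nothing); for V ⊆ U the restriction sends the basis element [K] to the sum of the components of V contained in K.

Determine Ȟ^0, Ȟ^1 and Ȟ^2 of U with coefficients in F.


Ȟ^0 ≅ Z^4,  Ȟ^1 ≅ Z,  Ȟ^2 ≅ 0

cover nerve:
  U1={{p4},{p6},{p7},{p2,p4},{p2,p6},{p2,p7},{p4,p6},{p4,p7},{p6,p7},{p2,p4,p6},{p4,p6,p7}} U2={{p1},{p3},{p6},{p2,p6},{p4,p6},{p6,p7},{p2,p4,p6},{p4,p6,p7}} U3={{p1},{p5}} U4={{p2},{p5},{p2,p4},{p2,p6},{p2,p7},{p2,p4,p6}}
  U12={{p6},{p2,p6},{p4,p6},{p6,p7},{p2,p4,p6},{p4,p6,p7}} U14={{p2,p4},{p2,p6},{p2,p7},{p2,p4,p6}} U23={{p1}} U24={{p2,p6},{p2,p4,p6}} U34={{p5}}
  U124={{p2,p6},{p2,p4,p6}}
components per intersection:
  U1: {{p4},{p6},{p7},{p2,p4},{p2,p6},{p2,p7},{p4,p6},{p4,p7},{p6,p7},{p2,p4,p6},{p4,p6,p7}}
  U2: {{p1}} {{p3}} {{p6},{p2,p6},{p4,p6},{p6,p7},{p2,p4,p6},{p4,p6,p7}}
  U3: {{p1}} {{p5}}
  U4: {{p2},{p2,p4},{p2,p6},{p2,p7},{p2,p4,p6}} {{p5}}
  U12: {{p6},{p2,p6},{p4,p6},{p6,p7},{p2,p4,p6},{p4,p6,p7}}
  U14: {{p2,p4},{p2,p6},{p2,p4,p6}} {{p2,p7}}
  U23: {{p1}}
  U24: {{p2,p6},{p2,p4,p6}}
  U34: {{p5}}
  U124: {{p2,p6},{p2,p4,p6}}
C dims 8,6,1; δ0: rk 4, SNF 1^4; δ1: rk 1, SNF 1^1
Ȟ^0: (8−4)−0=4 ⇒ Z^4
Ȟ^1: (6−1)−4=1 ⇒ Z
Ȟ^2: (1−0)−1=0 ⇒ 0


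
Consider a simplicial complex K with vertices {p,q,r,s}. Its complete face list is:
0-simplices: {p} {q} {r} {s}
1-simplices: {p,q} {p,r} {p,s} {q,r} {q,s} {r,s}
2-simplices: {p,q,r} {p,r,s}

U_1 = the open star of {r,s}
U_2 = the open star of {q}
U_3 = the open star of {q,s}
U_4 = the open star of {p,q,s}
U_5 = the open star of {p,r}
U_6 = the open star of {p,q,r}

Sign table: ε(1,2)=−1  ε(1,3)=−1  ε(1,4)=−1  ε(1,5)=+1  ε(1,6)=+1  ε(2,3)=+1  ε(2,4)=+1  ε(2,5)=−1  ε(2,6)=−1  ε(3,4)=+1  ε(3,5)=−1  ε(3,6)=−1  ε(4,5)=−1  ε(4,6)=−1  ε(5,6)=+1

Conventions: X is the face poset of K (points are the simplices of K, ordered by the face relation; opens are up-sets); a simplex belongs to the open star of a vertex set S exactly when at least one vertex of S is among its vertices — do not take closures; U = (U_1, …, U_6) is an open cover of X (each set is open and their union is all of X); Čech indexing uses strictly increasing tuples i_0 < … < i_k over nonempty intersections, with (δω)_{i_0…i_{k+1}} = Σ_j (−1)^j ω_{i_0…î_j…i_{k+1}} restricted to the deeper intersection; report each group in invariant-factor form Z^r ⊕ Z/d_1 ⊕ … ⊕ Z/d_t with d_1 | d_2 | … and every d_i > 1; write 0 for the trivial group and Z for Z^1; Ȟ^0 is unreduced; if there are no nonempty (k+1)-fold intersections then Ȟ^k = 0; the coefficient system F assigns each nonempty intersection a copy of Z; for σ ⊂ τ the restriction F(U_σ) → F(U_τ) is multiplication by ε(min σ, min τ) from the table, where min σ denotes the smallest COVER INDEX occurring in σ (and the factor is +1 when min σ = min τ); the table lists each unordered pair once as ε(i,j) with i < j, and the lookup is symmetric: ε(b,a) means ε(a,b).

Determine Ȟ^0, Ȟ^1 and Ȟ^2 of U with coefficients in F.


Ȟ^0 = Z, Ȟ^1 = 0 and Ȟ^2 = 0

cover nerve:
  U1={{r},{s},{p,r},{p,s},{q,r},{q,s},{r,s},{p,q,r},{p,r,s}} U2={{q},{p,q},{q,r},{q,s},{p,q,r}} U3={{q},{s},{p,q},{p,s},{q,r},{q,s},{r,s},{p,q,r},{p,r,s}} U4={{p},{q},{s},{p,q},{p,r},{p,s},{q,r},{q,s},{r,s},{p,q,r},{p,r,s}} U5={{p},{r},{p,q},{p,r},{p,s},{q,r},{r,s},{p,q,r},{p,r,s}} U6={{p},{q},{r},{p,q},{p,r},{p,s},{q,r},{q,s},{r,s},{p,q,r},{p,r,s}}
  U12={{q,r},{q,s},{p,q,r}} U13={{s},{p,s},{q,r},{q,s},{r,s},{p,q,r},{p,r,s}} U14={{s},{p,r},{p,s},{q,r},{q,s},{r,s},{p,q,r},{p,r,s}} U15={{r},{p,r},{p,s},{q,r},{r,s},{p,q,r},{p,r,s}} U16={{r},{p,r},{p,s},{q,r},{q,s},{r,s},{p,q,r},{p,r,s}} U23={{q},{p,q},{q,r},{q,s},{p,q,r}} U24={{q},{p,q},{q,r},{q,s},{p,q,r}} U25={{p,q},{q,r},{p,q,r}} U26={{q},{p,q},{q,r},{q,s},{p,q,r}} U34={{q},{s},{p,q},{p,s},{q,r},{q,s},{r,s},{p,q,r},{p,r,s}} U35={{p,q},{p,s},{q,r},{r,s},{p,q,r},{p,r,s}} U36={{q},{p,q},{p,s},{q,r},{q,s},{r,s},{p,q,r},{p,r,s}} U45={{p},{p,q},{p,r},{p,s},{q,r},{r,s},{p,q,r},{p,r,s}} U46={{p},{q},{p,q},{p,r},{p,s},{q,r},{q,s},{r,s},{p,q,r},{p,r,s}} U56={{p},{r},{p,q},{p,r},{p,s},{q,r},{r,s},{p,q,r},{p,r,s}}
  U123={{q,r},{q,s},{p,q,r}} U124={{q,r},{q,s},{p,q,r}} U125={{q,r},{p,q,r}} U126={{q,r},{q,s},{p,q,r}} U134={{s},{p,s},{q,r},{q,s},{r,s},{p,q,r},{p,r,s}} U135={{p,s},{q,r},{r,s},{p,q,r},{p,r,s}} U136={{p,s},{q,r},{q,s},{r,s},{p,q,r},{p,r,s}} U145={{p,r},{p,s},{q,r},{r,s},{p,q,r},{p,r,s}} U146={{p,r},{p,s},{q,r},{q,s},{r,s},{p,q,r},{p,r,s}} U156={{r},{p,r},{p,s},{q,r},{r,s},{p,q,r},{p,r,s}} U234={{q},{p,q},{q,r},{q,s},{p,q,r}} U235={{p,q},{q,r},{p,q,r}} U236={{q},{p,q},{q,r},{q,s},{p,q,r}} U245={{p,q},{q,r},{p,q,r}} U246={{q},{p,q},{q,r},{q,s},{p,q,r}} U256={{p,q},{q,r},{p,q,r}} U345={{p,q},{p,s},{q,r},{r,s},{p,q,r},{p,r,s}} U346={{q},{p,q},{p,s},{q,r},{q,s},{r,s},{p,q,r},{p,r,s}} U356={{p,q},{p,s},{q,r},{r,s},{p,q,r},{p,r,s}} U456={{p},{p,q},{p,r},{p,s},{q,r},{r,s},{p,q,r},{p,r,s}}
  U1234={{q,r},{q,s},{p,q,r}} U1235={{q,r},{p,q,r}} U1236={{q,r},{q,s},{p,q,r}} U1245={{q,r},{p,q,r}} U1246={{q,r},{q,s},{p,q,r}} U1256={{q,r},{p,q,r}} U1345={{p,s},{q,r},{r,s},{p,q,r},{p,r,s}} U1346={{p,s},{q,r},{q,s},{r,s},{p,q,r},{p,r,s}} U1356={{p,s},{q,r},{r,s},{p,q,r},{p,r,s}} U1456={{p,r},{p,s},{q,r},{r,s},{p,q,r},{p,r,s}} U2345={{p,q},{q,r},{p,q,r}} U2346={{q},{p,q},{q,r},{q,s},{p,q,r}} U2356={{p,q},{q,r},{p,q,r}} U2456={{p,q},{q,r},{p,q,r}} U3456={{p,q},{p,s},{q,r},{r,s},{p,q,r},{p,r,s}}
  U12345={{q,r},{p,q,r}} U12346={{q,r},{q,s},{p,q,r}} U12356={{q,r},{p,q,r}} U12456={{q,r},{p,q,r}} U13456={{p,s},{q,r},{r,s},{p,q,r},{p,r,s}} U23456={{p,q},{q,r},{p,q,r}}
  U123456={{q,r},{p,q,r}}
C dims 6,15,20,15; δ0: rk 5, SNF 1^5; δ1: rk 10, SNF 1^10; δ2: rk 10, SNF 1^10
Ȟ^0: (6−5)−0=1 ⇒ Z
Ȟ^1: (15−10)−5=0 ⇒ 0
Ȟ^2: (20−10)−10=0 ⇒ 0


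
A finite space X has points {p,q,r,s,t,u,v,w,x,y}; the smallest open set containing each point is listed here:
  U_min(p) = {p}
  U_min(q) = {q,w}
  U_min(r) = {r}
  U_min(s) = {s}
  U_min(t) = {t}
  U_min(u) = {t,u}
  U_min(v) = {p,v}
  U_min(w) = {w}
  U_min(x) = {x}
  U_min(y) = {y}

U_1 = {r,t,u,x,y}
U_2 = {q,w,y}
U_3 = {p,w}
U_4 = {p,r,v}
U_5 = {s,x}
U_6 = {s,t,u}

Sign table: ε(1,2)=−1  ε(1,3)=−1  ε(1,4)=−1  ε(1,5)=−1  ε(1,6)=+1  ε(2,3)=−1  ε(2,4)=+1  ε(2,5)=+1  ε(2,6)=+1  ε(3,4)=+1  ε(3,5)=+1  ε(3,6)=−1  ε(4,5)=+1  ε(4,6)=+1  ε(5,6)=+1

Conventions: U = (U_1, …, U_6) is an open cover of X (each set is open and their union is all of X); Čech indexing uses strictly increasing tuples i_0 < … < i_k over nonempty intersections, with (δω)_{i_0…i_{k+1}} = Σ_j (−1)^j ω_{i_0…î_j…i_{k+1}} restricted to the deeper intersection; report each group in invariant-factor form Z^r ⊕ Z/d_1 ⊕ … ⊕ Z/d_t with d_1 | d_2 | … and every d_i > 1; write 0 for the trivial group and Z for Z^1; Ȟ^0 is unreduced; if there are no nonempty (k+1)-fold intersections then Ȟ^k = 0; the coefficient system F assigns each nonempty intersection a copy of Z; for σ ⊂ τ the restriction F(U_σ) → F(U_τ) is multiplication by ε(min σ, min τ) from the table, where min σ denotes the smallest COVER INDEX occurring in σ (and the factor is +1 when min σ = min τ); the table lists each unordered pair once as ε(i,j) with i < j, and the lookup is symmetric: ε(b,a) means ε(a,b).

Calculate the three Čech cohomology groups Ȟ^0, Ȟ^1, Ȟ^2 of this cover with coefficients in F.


Ȟ^0 ≅ 0, Ȟ^1 ≅ Z ⊕ Z/2 and Ȟ^2 ≅ 0

nonempty intersections:
  U12={y} U14={r} U15={x} U16={t,u} U23={w} U34={p} U56={s}
C dims 6,7; δ0: rk 6, SNF 1^5·2
Ȟ^0: (6−6)−0=0 ⇒ 0
Ȟ^1: (7−0)−6=1 plus torsion [2] ⇒ Z ⊕ Z/2
Ȟ^2: (0−0)−0=0 ⇒ 0


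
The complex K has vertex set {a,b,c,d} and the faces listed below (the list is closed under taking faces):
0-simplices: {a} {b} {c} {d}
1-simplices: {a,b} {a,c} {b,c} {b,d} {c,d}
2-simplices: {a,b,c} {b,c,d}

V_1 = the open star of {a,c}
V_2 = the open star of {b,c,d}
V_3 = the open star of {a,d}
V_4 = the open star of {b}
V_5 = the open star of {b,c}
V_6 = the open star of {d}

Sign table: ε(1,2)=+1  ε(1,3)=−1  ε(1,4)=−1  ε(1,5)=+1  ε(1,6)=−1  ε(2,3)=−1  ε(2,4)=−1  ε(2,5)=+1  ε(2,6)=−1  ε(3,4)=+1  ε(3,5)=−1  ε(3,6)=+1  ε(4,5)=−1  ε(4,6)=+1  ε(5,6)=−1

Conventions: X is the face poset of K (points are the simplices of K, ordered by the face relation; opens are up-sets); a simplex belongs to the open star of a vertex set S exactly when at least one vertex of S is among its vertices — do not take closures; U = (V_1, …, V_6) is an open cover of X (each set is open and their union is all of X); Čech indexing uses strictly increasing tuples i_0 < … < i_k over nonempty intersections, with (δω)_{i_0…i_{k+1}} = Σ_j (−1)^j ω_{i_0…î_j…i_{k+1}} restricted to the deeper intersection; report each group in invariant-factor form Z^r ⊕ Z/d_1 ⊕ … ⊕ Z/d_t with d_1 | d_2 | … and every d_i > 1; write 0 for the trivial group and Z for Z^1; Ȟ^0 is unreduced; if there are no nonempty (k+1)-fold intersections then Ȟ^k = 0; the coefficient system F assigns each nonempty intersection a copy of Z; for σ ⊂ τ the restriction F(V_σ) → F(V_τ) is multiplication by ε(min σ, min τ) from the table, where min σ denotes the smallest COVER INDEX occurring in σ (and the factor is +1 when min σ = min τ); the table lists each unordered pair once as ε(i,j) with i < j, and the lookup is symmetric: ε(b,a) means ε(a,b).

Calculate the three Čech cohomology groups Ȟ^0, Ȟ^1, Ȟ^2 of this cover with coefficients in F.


Ȟ^0 ≅ Z,  Ȟ^1 ≅ 0,  Ȟ^2 ≅ 0

nonempty overlaps:
  V1={{a},{c},{a,b},{a,c},{b,c},{c,d},{a,b,c},{b,c,d}} V2={{b},{c},{d},{a,b},{a,c},{b,c},{b,d},{c,d},{a,b,c},{b,c,d}} V3={{a},{d},{a,b},{a,c},{b,d},{c,d},{a,b,c},{b,c,d}} V4={{b},{a,b},{b,c},{b,d},{a,b,c},{b,c,d}} V5={{b},{c},{a,b},{a,c},{b,c},{b,d},{c,d},{a,b,c},{b,c,d}} V6={{d},{b,d},{c,d},{b,c,d}}
  V12={{c},{a,b},{a,c},{b,c},{c,d},{a,b,c},{b,c,d}} V13={{a},{a,b},{a,c},{c,d},{a,b,c},{b,c,d}} V14={{a,b},{b,c},{a,b,c},{b,c,d}} V15={{c},{a,b},{a,c},{b,c},{c,d},{a,b,c},{b,c,d}} V16={{c,d},{b,c,d}} V23={{d},{a,b},{a,c},{b,d},{c,d},{a,b,c},{b,c,d}} V24={{b},{a,b},{b,c},{b,d},{a,b,c},{b,c,d}} V25={{b},{c},{a,b},{a,c},{b,c},{b,d},{c,d},{a,b,c},{b,c,d}} V26={{d},{b,d},{c,d},{b,c,d}} V34={{a,b},{b,d},{a,b,c},{b,c,d}} V35={{a,b},{a,c},{b,d},{c,d},{a,b,c},{b,c,d}} V36={{d},{b,d},{c,d},{b,c,d}} V45={{b},{a,b},{b,c},{b,d},{a,b,c},{b,c,d}} V46={{b,d},{b,c,d}} V56={{b,d},{c,d},{b,c,d}}
  V123={{a,b},{a,c},{c,d},{a,b,c},{b,c,d}} V124={{a,b},{b,c},{a,b,c},{b,c,d}} V125={{c},{a,b},{a,c},{b,c},{c,d},{a,b,c},{b,c,d}} V126={{c,d},{b,c,d}} V134={{a,b},{a,b,c},{b,c,d}} V135={{a,b},{a,c},{c,d},{a,b,c},{b,c,d}} V136={{c,d},{b,c,d}} V145={{a,b},{b,c},{a,b,c},{b,c,d}} V146={{b,c,d}} V156={{c,d},{b,c,d}} V234={{a,b},{b,d},{a,b,c},{b,c,d}} V235={{a,b},{a,c},{b,d},{c,d},{a,b,c},{b,c,d}} V236={{d},{b,d},{c,d},{b,c,d}} V245={{b},{a,b},{b,c},{b,d},{a,b,c},{b,c,d}} V246={{b,d},{b,c,d}} V256={{b,d},{c,d},{b,c,d}} V345={{a,b},{b,d},{a,b,c},{b,c,d}} V346={{b,d},{b,c,d}} V356={{b,d},{c,d},{b,c,d}} V456={{b,d},{b,c,d}}
  V1234={{a,b},{a,b,c},{b,c,d}} V1235={{a,b},{a,c},{c,d},{a,b,c},{b,c,d}} V1236={{c,d},{b,c,d}} V1245={{a,b},{b,c},{a,b,c},{b,c,d}} V1246={{b,c,d}} V1256={{c,d},{b,c,d}} V1345={{a,b},{a,b,c},{b,c,d}} V1346={{b,c,d}} V1356={{c,d},{b,c,d}} V1456={{b,c,d}} V2345={{a,b},{b,d},{a,b,c},{b,c,d}} V2346={{b,d},{b,c,d}} V2356={{b,d},{c,d},{b,c,d}} V2456={{b,d},{b,c,d}} V3456={{b,d},{b,c,d}}
  V12345={{a,b},{a,b,c},{b,c,d}} V12346={{b,c,d}} V12356={{c,d},{b,c,d}} V12456={{b,c,d}} V13456={{b,c,d}} V23456={{b,d},{b,c,d}}
  V123456={{b,c,d}}
C dims 6,15,20,15; δ0: rk 5, SNF 1^5; δ1: rk 10, SNF 1^10; δ2: rk 10, SNF 1^10
degree 0: 6−5−0 = 1 → Ȟ^0 ≅ Z
degree 1: 15−10−5 = 0 → Ȟ^1 ≅ 0
degree 2: 20−10−10 = 0 → Ȟ^2 ≅ 0


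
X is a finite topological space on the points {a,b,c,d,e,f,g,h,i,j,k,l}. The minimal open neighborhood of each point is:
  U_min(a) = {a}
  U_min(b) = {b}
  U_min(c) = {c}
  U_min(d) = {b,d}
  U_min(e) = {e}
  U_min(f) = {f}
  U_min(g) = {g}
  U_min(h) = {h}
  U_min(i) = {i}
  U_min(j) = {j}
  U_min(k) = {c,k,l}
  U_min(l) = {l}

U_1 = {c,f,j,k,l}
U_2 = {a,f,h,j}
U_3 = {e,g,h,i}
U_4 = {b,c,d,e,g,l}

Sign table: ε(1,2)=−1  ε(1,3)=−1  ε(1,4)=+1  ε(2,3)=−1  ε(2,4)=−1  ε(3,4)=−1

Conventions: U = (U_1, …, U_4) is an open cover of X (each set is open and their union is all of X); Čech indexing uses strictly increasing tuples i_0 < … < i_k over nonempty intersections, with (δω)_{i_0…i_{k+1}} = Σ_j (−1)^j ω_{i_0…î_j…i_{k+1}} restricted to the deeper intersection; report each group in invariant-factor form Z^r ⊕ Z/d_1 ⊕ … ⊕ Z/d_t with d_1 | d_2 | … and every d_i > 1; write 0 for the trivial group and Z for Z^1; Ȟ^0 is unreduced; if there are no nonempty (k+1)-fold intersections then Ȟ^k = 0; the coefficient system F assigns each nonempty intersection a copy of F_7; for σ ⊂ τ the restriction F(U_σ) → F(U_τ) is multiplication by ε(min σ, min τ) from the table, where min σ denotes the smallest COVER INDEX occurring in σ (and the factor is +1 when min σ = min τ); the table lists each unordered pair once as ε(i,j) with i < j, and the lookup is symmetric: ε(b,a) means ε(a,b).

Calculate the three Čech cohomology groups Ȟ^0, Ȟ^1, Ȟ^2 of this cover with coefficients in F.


Ȟ^0 = 0,  Ȟ^1 = 0,  Ȟ^2 = 0

nerve of the cover:
  U12={f,j} U14={c,l} U23={h} U34={e,g}
C dims 4,4; δ0: rk_F7 4
Ȟ^0 = (4 − 4) − 0 = 0, so Ȟ^0 ≅ 0
Ȟ^1 = (4 − 0) − 4 = 0, so Ȟ^1 ≅ 0
Ȟ^2 = (0 − 0) − 0 = 0, so Ȟ^2 ≅ 0


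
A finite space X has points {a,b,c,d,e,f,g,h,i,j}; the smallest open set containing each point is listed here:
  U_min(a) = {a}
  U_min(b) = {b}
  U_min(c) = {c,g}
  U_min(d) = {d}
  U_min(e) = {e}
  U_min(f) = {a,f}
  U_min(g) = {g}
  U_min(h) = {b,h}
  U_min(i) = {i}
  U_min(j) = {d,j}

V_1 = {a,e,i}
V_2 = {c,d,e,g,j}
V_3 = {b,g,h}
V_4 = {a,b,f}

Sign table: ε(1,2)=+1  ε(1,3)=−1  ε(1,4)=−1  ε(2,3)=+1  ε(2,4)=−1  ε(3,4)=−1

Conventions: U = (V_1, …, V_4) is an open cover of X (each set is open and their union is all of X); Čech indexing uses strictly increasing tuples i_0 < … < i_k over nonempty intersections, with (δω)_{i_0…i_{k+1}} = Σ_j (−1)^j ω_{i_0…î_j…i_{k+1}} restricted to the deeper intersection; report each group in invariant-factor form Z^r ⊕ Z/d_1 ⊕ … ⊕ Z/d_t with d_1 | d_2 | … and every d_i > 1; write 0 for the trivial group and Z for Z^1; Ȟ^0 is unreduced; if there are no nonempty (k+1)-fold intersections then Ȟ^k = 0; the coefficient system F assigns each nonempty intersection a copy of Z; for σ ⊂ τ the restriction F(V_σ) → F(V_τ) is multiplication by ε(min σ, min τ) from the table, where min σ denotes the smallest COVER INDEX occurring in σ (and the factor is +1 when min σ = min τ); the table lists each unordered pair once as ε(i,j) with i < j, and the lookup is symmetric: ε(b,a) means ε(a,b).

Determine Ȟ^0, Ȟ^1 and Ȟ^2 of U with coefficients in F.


intersection data:
  V12={e} V14={a} V23={g} V34={b}
C dims 4,4; δ0: rk 3, SNF 1^3
Ȟ^0 = (4 − 3) − 0 = 1, so Ȟ^0 ≅ Z
Ȟ^1 = (4 − 0) − 3 = 1, so Ȟ^1 ≅ Z
Ȟ^2 = (0 − 0) − 0 = 0, so Ȟ^2 ≅ 0

Ȟ^0 ≅ Z, Ȟ^1 ≅ Z, Ȟ^2 ≅ 0


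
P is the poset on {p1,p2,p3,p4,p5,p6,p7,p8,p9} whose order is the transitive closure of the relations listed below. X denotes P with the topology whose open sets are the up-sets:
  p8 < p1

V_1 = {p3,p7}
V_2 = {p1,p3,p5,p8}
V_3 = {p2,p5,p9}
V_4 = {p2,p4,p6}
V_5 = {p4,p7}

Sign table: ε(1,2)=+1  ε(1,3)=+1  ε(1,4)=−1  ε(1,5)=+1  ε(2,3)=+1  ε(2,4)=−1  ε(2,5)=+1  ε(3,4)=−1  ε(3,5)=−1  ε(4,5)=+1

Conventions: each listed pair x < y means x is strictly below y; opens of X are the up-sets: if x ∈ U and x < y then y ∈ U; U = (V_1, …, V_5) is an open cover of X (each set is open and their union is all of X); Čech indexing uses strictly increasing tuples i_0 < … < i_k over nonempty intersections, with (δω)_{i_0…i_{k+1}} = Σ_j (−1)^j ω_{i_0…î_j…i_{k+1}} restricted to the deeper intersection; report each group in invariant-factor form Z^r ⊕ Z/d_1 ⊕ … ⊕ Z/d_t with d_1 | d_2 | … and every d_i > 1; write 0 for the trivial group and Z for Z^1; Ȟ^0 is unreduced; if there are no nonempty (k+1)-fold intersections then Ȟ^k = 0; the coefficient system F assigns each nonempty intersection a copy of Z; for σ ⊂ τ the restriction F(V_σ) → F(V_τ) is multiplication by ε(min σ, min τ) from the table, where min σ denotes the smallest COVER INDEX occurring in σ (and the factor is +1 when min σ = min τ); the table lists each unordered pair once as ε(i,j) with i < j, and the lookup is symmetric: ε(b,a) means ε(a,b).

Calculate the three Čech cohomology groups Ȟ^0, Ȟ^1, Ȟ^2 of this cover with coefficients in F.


nerve simplices:
  V12={p3} V15={p7} V23={p5} V34={p2} V45={p4}
C dims 5,5; δ0: rk 5, SNF 1^4·2
degree 0: 5−5−0 = 0 → Ȟ^0 ≅ 0
degree 1: 5−0−5 = 0 plus torsion [2] → Ȟ^1 ≅ Z/2
degree 2: 0−0−0 = 0 → Ȟ^2 ≅ 0

Ȟ^0(U;F) ≅ 0,  Ȟ^1(U;F) ≅ Z/2,  Ȟ^2(U;F) ≅ 0


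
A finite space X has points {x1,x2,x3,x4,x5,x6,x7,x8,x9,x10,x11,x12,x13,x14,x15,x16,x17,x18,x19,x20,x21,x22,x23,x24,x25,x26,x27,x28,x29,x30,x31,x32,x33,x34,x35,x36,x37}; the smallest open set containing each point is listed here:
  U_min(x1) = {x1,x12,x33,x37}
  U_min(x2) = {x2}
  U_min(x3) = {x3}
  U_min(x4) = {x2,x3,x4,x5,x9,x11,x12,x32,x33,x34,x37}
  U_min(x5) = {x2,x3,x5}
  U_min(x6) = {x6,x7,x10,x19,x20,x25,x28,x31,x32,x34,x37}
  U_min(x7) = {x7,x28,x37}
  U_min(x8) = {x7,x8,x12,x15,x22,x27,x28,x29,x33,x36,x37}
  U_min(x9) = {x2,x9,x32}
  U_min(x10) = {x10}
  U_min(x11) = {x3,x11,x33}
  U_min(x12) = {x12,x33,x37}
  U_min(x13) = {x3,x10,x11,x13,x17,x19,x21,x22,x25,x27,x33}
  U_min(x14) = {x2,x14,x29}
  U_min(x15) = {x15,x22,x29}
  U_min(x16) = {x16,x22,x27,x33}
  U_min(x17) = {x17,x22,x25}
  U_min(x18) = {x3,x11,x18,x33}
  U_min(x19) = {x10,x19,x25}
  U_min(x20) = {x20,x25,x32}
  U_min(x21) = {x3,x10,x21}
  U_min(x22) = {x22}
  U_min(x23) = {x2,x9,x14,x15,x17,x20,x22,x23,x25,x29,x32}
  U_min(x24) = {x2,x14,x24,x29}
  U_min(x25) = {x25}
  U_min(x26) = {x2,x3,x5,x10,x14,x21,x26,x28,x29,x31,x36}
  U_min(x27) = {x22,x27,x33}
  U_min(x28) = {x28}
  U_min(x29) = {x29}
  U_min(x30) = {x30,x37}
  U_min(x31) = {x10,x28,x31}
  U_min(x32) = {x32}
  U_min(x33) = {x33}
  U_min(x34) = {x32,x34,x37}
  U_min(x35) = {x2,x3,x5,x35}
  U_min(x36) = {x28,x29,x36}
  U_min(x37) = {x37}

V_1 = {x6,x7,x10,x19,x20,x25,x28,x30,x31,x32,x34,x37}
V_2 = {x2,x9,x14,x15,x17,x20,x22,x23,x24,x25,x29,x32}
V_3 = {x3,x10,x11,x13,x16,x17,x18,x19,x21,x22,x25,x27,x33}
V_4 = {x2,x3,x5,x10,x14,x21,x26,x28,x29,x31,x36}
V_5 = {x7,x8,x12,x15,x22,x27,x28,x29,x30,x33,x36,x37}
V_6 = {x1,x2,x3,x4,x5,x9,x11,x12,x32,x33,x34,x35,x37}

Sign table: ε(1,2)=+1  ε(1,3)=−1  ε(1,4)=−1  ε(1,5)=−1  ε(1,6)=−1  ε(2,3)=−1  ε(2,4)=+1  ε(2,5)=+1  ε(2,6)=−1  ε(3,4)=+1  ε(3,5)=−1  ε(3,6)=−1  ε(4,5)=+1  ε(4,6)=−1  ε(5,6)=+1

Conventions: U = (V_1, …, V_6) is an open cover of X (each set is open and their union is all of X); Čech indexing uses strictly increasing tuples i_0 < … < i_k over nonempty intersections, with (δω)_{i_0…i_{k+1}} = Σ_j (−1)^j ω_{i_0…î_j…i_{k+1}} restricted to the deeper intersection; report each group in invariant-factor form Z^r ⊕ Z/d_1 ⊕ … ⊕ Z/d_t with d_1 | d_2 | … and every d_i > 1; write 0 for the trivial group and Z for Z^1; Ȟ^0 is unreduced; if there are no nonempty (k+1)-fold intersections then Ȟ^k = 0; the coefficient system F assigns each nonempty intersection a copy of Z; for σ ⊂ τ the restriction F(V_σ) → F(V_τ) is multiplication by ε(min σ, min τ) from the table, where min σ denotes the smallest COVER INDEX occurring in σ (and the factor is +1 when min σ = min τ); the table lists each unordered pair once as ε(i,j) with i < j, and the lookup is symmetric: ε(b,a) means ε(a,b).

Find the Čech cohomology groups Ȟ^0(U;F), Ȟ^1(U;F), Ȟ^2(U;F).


Ȟ^0 = 0, Ȟ^1 = Z/2, Ȟ^2 = Z

nonempty intersections:
  V12={x20,x25,x32} V13={x10,x19,x25} V14={x10,x28,x31} V15={x7,x28,x30,x37} V16={x32,x34,x37} V23={x17,x22,x25} V24={x2,x14,x29} V25={x15,x22,x29} V26={x2,x9,x32} V34={x3,x10,x21} V35={x22,x27,x33} V36={x3,x11,x33} V45={x28,x29,x36} V46={x2,x3,x5} V56={x12,x33,x37}
  V123={x25} V126={x32} V134={x10} V145={x28} V156={x37} V235={x22} V245={x29} V246={x2} V346={x3} V356={x33}
C dims 6,15,10; δ0: rk 6, SNF 1^5·2; δ1: rk 9, SNF 1^9
Ȟ^0: (6−6)−0=0 ⇒ 0
Ȟ^1: (15−9)−6=0 plus torsion [2] ⇒ Z/2
Ȟ^2: (10−0)−9=1 ⇒ Z


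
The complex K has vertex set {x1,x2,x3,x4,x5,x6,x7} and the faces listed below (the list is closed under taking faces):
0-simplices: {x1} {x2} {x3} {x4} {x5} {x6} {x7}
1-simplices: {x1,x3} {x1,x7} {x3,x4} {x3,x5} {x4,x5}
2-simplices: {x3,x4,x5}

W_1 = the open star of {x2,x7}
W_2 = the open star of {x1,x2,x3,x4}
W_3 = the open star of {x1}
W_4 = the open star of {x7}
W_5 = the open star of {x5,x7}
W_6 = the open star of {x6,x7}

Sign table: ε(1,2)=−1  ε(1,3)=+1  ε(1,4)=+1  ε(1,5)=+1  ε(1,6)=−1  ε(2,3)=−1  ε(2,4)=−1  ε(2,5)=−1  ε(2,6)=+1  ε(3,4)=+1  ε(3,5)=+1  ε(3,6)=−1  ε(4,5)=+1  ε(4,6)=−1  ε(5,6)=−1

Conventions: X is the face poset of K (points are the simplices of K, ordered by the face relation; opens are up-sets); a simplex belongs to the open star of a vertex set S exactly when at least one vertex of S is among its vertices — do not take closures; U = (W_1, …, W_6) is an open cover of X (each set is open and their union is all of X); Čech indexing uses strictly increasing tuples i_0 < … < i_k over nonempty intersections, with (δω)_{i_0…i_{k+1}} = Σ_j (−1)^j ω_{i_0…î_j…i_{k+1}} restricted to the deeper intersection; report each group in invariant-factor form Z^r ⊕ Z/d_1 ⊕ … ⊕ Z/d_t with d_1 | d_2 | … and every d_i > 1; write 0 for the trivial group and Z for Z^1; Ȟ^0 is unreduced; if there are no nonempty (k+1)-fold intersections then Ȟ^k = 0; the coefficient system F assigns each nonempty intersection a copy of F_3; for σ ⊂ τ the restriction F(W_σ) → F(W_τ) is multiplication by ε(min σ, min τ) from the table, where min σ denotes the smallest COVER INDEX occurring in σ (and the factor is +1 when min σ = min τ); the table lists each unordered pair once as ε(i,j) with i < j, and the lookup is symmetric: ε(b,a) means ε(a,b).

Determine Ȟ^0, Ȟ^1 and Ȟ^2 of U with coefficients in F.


Ȟ^0 ≅ Z/3; Ȟ^1 ≅ 0; Ȟ^2 ≅ 0

nerve simplices:
  W1={{x2},{x7},{x1,x7}} W2={{x1},{x2},{x3},{x4},{x1,x3},{x1,x7},{x3,x4},{x3,x5},{x4,x5},{x3,x4,x5}} W3={{x1},{x1,x3},{x1,x7}} W4={{x7},{x1,x7}} W5={{x5},{x7},{x1,x7},{x3,x5},{x4,x5},{x3,x4,x5}} W6={{x6},{x7},{x1,x7}}
  W12={{x2},{x1,x7}} W13={{x1,x7}} W14={{x7},{x1,x7}} W15={{x7},{x1,x7}} W16={{x7},{x1,x7}} W23={{x1},{x1,x3},{x1,x7}} W24={{x1,x7}} W25={{x1,x7},{x3,x5},{x4,x5},{x3,x4,x5}} W26={{x1,x7}} W34={{x1,x7}} W35={{x1,x7}} W36={{x1,x7}} W45={{x7},{x1,x7}} W46={{x7},{x1,x7}} W56={{x7},{x1,x7}}
  W123={{x1,x7}} W124={{x1,x7}} W125={{x1,x7}} W126={{x1,x7}} W134={{x1,x7}} W135={{x1,x7}} W136={{x1,x7}} W145={{x7},{x1,x7}} W146={{x7},{x1,x7}} W156={{x7},{x1,x7}} W234={{x1,x7}} W235={{x1,x7}} W236={{x1,x7}} W245={{x1,x7}} W246={{x1,x7}} W256={{x1,x7}} W345={{x1,x7}} W346={{x1,x7}} W356={{x1,x7}} W456={{x7},{x1,x7}}
  W1234={{x1,x7}} W1235={{x1,x7}} W1236={{x1,x7}} W1245={{x1,x7}} W1246={{x1,x7}} W1256={{x1,x7}} W1345={{x1,x7}} W1346={{x1,x7}} W1356={{x1,x7}} W1456={{x7},{x1,x7}} W2345={{x1,x7}} W2346={{x1,x7}} W2356={{x1,x7}} W2456={{x1,x7}} W3456={{x1,x7}}
  W12345={{x1,x7}} W12346={{x1,x7}} W12356={{x1,x7}} W12456={{x1,x7}} W13456={{x1,x7}} W23456={{x1,x7}}
  W123456={{x1,x7}}
C dims 6,15,20,15; δ0: rk_F3 5; δ1: rk_F3 10; δ2: rk_F3 10
degree 0: 6−5−0 = 1 → Ȟ^0 ≅ Z/3
degree 1: 15−10−5 = 0 → Ȟ^1 ≅ 0
degree 2: 20−10−10 = 0 → Ȟ^2 ≅ 0


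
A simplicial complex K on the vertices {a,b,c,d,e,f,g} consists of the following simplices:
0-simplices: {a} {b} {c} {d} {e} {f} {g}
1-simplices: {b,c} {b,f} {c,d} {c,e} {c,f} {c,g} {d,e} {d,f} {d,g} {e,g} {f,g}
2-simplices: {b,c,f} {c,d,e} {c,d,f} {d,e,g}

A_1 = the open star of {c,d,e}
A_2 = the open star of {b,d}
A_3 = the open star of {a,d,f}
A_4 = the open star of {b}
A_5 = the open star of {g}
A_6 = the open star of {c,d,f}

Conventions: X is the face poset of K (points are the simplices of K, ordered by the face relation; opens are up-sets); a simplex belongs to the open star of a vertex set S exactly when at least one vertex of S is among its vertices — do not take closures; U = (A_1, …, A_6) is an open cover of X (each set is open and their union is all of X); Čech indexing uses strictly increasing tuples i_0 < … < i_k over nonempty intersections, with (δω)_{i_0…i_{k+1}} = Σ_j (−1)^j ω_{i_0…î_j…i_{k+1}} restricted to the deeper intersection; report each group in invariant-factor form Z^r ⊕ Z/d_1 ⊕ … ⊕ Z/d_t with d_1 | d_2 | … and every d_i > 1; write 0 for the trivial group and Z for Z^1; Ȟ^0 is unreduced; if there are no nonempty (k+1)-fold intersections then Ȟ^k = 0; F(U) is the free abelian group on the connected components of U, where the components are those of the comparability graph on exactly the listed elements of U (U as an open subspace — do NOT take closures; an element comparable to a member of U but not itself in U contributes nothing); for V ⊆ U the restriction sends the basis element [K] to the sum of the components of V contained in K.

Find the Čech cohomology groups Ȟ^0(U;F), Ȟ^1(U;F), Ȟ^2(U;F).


nerve of the cover:
  A1={{c},{d},{e},{b,c},{c,d},{c,e},{c,f},{c,g},{d,e},{d,f},{d,g},{e,g},{b,c,f},{c,d,e},{c,d,f},{d,e,g}} A2={{b},{d},{b,c},{b,f},{c,d},{d,e},{d,f},{d,g},{b,c,f},{c,d,e},{c,d,f},{d,e,g}} A3={{a},{d},{f},{b,f},{c,d},{c,f},{d,e},{d,f},{d,g},{f,g},{b,c,f},{c,d,e},{c,d,f},{d,e,g}} A4={{b},{b,c},{b,f},{b,c,f}} A5={{g},{c,g},{d,g},{e,g},{f,g},{d,e,g}} A6={{c},{d},{f},{b,c},{b,f},{c,d},{c,e},{c,f},{c,g},{d,e},{d,f},{d,g},{f,g},{b,c,f},{c,d,e},{c,d,f},{d,e,g}}
  A12={{d},{b,c},{c,d},{d,e},{d,f},{d,g},{b,c,f},{c,d,e},{c,d,f},{d,e,g}} A13={{d},{c,d},{c,f},{d,e},{d,f},{d,g},{b,c,f},{c,d,e},{c,d,f},{d,e,g}} A14={{b,c},{b,c,f}} A15={{c,g},{d,g},{e,g},{d,e,g}} A16={{c},{d},{b,c},{c,d},{c,e},{c,f},{c,g},{d,e},{d,f},{d,g},{b,c,f},{c,d,e},{c,d,f},{d,e,g}} A23={{d},{b,f},{c,d},{d,e},{d,f},{d,g},{b,c,f},{c,d,e},{c,d,f},{d,e,g}} A24={{b},{b,c},{b,f},{b,c,f}} A25={{d,g},{d,e,g}} A26={{d},{b,c},{b,f},{c,d},{d,e},{d,f},{d,g},{b,c,f},{c,d,e},{c,d,f},{d,e,g}} A34={{b,f},{b,c,f}} A35={{d,g},{f,g},{d,e,g}} A36={{d},{f},{b,f},{c,d},{c,f},{d,e},{d,f},{d,g},{f,g},{b,c,f},{c,d,e},{c,d,f},{d,e,g}} A46={{b,c},{b,f},{b,c,f}} A56={{c,g},{d,g},{f,g},{d,e,g}}
  A123={{d},{c,d},{d,e},{d,f},{d,g},{b,c,f},{c,d,e},{c,d,f},{d,e,g}} A124={{b,c},{b,c,f}} A125={{d,g},{d,e,g}} A126={{d},{b,c},{c,d},{d,e},{d,f},{d,g},{b,c,f},{c,d,e},{c,d,f},{d,e,g}} A134={{b,c,f}} A135={{d,g},{d,e,g}} A136={{d},{c,d},{c,f},{d,e},{d,f},{d,g},{b,c,f},{c,d,e},{c,d,f},{d,e,g}} A146={{b,c},{b,c,f}} A156={{c,g},{d,g},{d,e,g}} A234={{b,f},{b,c,f}} A235={{d,g},{d,e,g}} A236={{d},{b,f},{c,d},{d,e},{d,f},{d,g},{b,c,f},{c,d,e},{c,d,f},{d,e,g}} A246={{b,c},{b,f},{b,c,f}} A256={{d,g},{d,e,g}} A346={{b,f},{b,c,f}} A356={{d,g},{f,g},{d,e,g}}
  A1234={{b,c,f}} A1235={{d,g},{d,e,g}} A1236={{d},{c,d},{d,e},{d,f},{d,g},{b,c,f},{c,d,e},{c,d,f},{d,e,g}} A1246={{b,c},{b,c,f}} A1256={{d,g},{d,e,g}} A1346={{b,c,f}} A1356={{d,g},{d,e,g}} A2346={{b,f},{b,c,f}} A2356={{d,g},{d,e,g}}
  A12346={{b,c,f}} A12356={{d,g},{d,e,g}}
components per intersection:
  A1: {{c},{d},{e},{b,c},{c,d},{c,e},{c,f},{c,g},{d,e},{d,f},{d,g},{e,g},{b,c,f},{c,d,e},{c,d,f},{d,e,g}}
  A2: {{b},{b,c},{b,f},{b,c,f}} {{d},{c,d},{d,e},{d,f},{d,g},{c,d,e},{c,d,f},{d,e,g}}
  A3: {{a}} {{d},{f},{b,f},{c,d},{c,f},{d,e},{d,f},{d,g},{f,g},{b,c,f},{c,d,e},{c,d,f},{d,e,g}}
  A4: {{b},{b,c},{b,f},{b,c,f}}
  A5: {{g},{c,g},{d,g},{e,g},{f,g},{d,e,g}}
  A6: {{c},{d},{f},{b,c},{b,f},{c,d},{c,e},{c,f},{c,g},{d,e},{d,f},{d,g},{f,g},{b,c,f},{c,d,e},{c,d,f},{d,e,g}}
  A12: {{d},{c,d},{d,e},{d,f},{d,g},{c,d,e},{c,d,f},{d,e,g}} {{b,c},{b,c,f}}
  A13: {{d},{c,d},{c,f},{d,e},{d,f},{d,g},{b,c,f},{c,d,e},{c,d,f},{d,e,g}}
  A14: {{b,c},{b,c,f}}
  A15: {{c,g}} {{d,g},{e,g},{d,e,g}}
  A16: {{c},{d},{b,c},{c,d},{c,e},{c,f},{c,g},{d,e},{d,f},{d,g},{b,c,f},{c,d,e},{c,d,f},{d,e,g}}
  A23: {{d},{c,d},{d,e},{d,f},{d,g},{c,d,e},{c,d,f},{d,e,g}} {{b,f},{b,c,f}}
  A24: {{b},{b,c},{b,f},{b,c,f}}
  A25: {{d,g},{d,e,g}}
  A26: {{d},{c,d},{d,e},{d,f},{d,g},{c,d,e},{c,d,f},{d,e,g}} {{b,c},{b,f},{b,c,f}}
  A34: {{b,f},{b,c,f}}
  A35: {{d,g},{d,e,g}} {{f,g}}
  A36: {{d},{f},{b,f},{c,d},{c,f},{d,e},{d,f},{d,g},{f,g},{b,c,f},{c,d,e},{c,d,f},{d,e,g}}
  A46: {{b,c},{b,f},{b,c,f}}
  A56: {{c,g}} {{d,g},{d,e,g}} {{f,g}}
  A123: {{d},{c,d},{d,e},{d,f},{d,g},{c,d,e},{c,d,f},{d,e,g}} {{b,c,f}}
  A124: {{b,c},{b,c,f}}
  A125: {{d,g},{d,e,g}}
  A126: {{d},{c,d},{d,e},{d,f},{d,g},{c,d,e},{c,d,f},{d,e,g}} {{b,c},{b,c,f}}
  A134: {{b,c,f}}
  A135: {{d,g},{d,e,g}}
  A136: {{d},{c,d},{c,f},{d,e},{d,f},{d,g},{b,c,f},{c,d,e},{c,d,f},{d,e,g}}
  A146: {{b,c},{b,c,f}}
  A156: {{c,g}} {{d,g},{d,e,g}}
  A234: {{b,f},{b,c,f}}
  A235: {{d,g},{d,e,g}}
  A236: {{d},{c,d},{d,e},{d,f},{d,g},{c,d,e},{c,d,f},{d,e,g}} {{b,f},{b,c,f}}
  A246: {{b,c},{b,f},{b,c,f}}
  A256: {{d,g},{d,e,g}}
  A346: {{b,f},{b,c,f}}
  A356: {{d,g},{d,e,g}} {{f,g}}
  A1234: {{b,c,f}}
  A1235: {{d,g},{d,e,g}}
  A1236: {{d},{c,d},{d,e},{d,f},{d,g},{c,d,e},{c,d,f},{d,e,g}} {{b,c,f}}
  A1246: {{b,c},{b,c,f}}
  A1256: {{d,g},{d,e,g}}
  A1346: {{b,c,f}}
  A1356: {{d,g},{d,e,g}}
  A2346: {{b,f},{b,c,f}}
  A2356: {{d,g},{d,e,g}}
  A12346: {{b,c,f}}
  A12356: {{d,g},{d,e,g}}
C dims 8,21,21,10; δ0: rk 6, SNF 1^6; δ1: rk 13, SNF 1^13; δ2: rk 8, SNF 1^8
Ȟ^0 = (8 − 6) − 0 = 2, so Ȟ^0 ≅ Z^2
Ȟ^1 = (21 − 13) − 6 = 2, so Ȟ^1 ≅ Z^2
Ȟ^2 = (21 − 8) − 13 = 0, so Ȟ^2 ≅ 0

Ȟ^0 = Z^2, Ȟ^1 = Z^2, Ȟ^2 = 0


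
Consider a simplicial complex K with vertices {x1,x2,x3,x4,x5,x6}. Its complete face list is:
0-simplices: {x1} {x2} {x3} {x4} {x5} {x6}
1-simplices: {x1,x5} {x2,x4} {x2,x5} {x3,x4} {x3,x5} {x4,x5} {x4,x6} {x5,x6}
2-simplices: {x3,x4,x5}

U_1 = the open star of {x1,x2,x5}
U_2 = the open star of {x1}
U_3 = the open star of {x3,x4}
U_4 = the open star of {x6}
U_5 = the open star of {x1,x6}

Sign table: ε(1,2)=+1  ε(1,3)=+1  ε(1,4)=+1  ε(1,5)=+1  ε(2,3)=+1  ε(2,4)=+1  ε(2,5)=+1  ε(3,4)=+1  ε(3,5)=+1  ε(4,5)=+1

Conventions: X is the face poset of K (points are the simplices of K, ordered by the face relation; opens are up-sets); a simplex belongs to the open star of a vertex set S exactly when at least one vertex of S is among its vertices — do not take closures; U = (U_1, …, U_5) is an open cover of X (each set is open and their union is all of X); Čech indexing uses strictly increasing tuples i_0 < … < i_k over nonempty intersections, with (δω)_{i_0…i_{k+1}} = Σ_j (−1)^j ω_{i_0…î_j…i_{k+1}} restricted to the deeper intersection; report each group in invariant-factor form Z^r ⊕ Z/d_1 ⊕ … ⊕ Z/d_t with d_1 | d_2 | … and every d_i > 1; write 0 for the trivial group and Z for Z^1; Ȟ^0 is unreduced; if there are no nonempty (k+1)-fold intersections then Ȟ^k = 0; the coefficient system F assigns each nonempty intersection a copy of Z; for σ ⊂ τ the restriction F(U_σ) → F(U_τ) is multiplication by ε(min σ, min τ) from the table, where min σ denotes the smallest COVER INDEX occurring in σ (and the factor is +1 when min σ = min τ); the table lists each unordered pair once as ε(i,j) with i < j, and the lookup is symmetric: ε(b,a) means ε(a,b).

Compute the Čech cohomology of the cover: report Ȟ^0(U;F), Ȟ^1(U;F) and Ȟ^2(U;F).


nerve simplices:
  U1={{x1},{x2},{x5},{x1,x5},{x2,x4},{x2,x5},{x3,x5},{x4,x5},{x5,x6},{x3,x4,x5}} U2={{x1},{x1,x5}} U3={{x3},{x4},{x2,x4},{x3,x4},{x3,x5},{x4,x5},{x4,x6},{x3,x4,x5}} U4={{x6},{x4,x6},{x5,x6}} U5={{x1},{x6},{x1,x5},{x4,x6},{x5,x6}}
  U12={{x1},{x1,x5}} U13={{x2,x4},{x3,x5},{x4,x5},{x3,x4,x5}} U14={{x5,x6}} U15={{x1},{x1,x5},{x5,x6}} U25={{x1},{x1,x5}} U34={{x4,x6}} U35={{x4,x6}} U45={{x6},{x4,x6},{x5,x6}}
  U125={{x1},{x1,x5}} U145={{x5,x6}} U345={{x4,x6}}
C dims 5,8,3; δ0: rk 4, SNF 1^4; δ1: rk 3, SNF 1^3
degree 0: 5−4−0 = 1 → Ȟ^0 ≅ Z
degree 1: 8−3−4 = 1 → Ȟ^1 ≅ Z
degree 2: 3−0−3 = 0 → Ȟ^2 ≅ 0

Ȟ^0 ≅ Z,  Ȟ^1 ≅ Z,  Ȟ^2 ≅ 0


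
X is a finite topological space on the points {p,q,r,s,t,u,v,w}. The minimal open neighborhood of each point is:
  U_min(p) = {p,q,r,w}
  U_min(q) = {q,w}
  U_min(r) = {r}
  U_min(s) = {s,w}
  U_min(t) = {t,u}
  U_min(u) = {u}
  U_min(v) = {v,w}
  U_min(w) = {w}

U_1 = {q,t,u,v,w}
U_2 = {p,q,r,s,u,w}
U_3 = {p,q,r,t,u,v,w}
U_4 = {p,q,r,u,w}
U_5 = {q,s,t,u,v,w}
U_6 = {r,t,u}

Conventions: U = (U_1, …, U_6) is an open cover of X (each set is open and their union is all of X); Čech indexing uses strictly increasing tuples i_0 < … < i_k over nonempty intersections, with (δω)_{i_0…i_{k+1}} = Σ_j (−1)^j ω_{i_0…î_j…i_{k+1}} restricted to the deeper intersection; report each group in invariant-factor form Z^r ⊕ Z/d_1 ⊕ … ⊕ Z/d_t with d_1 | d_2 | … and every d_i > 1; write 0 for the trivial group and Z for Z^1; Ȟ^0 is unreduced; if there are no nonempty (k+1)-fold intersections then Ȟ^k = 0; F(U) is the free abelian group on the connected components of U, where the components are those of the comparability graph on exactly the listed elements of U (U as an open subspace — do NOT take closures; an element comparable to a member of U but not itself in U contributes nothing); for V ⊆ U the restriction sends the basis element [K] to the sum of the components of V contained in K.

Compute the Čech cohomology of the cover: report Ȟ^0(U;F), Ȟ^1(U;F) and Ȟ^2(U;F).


cover nerve:
  U12={q,u,w} U13={q,t,u,v,w} U14={q,u,w} U15={q,t,u,v,w} U16={t,u} U23={p,q,r,u,w} U24={p,q,r,u,w} U25={q,s,u,w} U26={r,u} U34={p,q,r,u,w} U35={q,t,u,v,w} U36={r,t,u} U45={q,u,w} U46={r,u} U56={t,u}
  U123={q,u,w} U124={q,u,w} U125={q,u,w} U126={u} U134={q,u,w} U135={q,t,u,v,w} U136={t,u} U145={q,u,w} U146={u} U156={t,u} U234={p,q,r,u,w} U235={q,u,w} U236={r,u} U245={q,u,w} U246={r,u} U256={u} U345={q,u,w} U346={r,u} U356={t,u} U456={u}
  U1234={q,u,w} U1235={q,u,w} U1236={u} U1245={q,u,w} U1246={u} U1256={u} U1345={q,u,w} U1346={u} U1356={t,u} U1456={u} U2345={q,u,w} U2346={r,u} U2356={u} U2456={u} U3456={u}
  U12345={q,u,w} U12346={u} U12356={u} U12456={u} U13456={u} U23456={u}
  U123456={u}
components per intersection:
  U1: {q,v,w} {t,u}
  U2: {p,q,r,s,w} {u}
  U3: {p,q,r,v,w} {t,u}
  U4: {p,q,r,w} {u}
  U5: {q,s,v,w} {t,u}
  U6: {r} {t,u}
  U12: {q,w} {u}
  U13: {q,v,w} {t,u}
  U14: {q,w} {u}
  U15: {q,v,w} {t,u}
  U16: {t,u}
  U23: {p,q,r,w} {u}
  U24: {p,q,r,w} {u}
  U25: {q,s,w} {u}
  U26: {r} {u}
  U34: {p,q,r,w} {u}
  U35: {q,v,w} {t,u}
  U36: {r} {t,u}
  U45: {q,w} {u}
  U46: {r} {u}
  U56: {t,u}
  U123: {q,w} {u}
  U124: {q,w} {u}
  U125: {q,w} {u}
  U126: {u}
  U134: {q,w} {u}
  U135: {q,v,w} {t,u}
  U136: {t,u}
  U145: {q,w} {u}
  U146: {u}
  U156: {t,u}
  U234: {p,q,r,w} {u}
  U235: {q,w} {u}
  U236: {r} {u}
  U245: {q,w} {u}
  U246: {r} {u}
  U256: {u}
  U345: {q,w} {u}
  U346: {r} {u}
  U356: {t,u}
  U456: {u}
  U1234: {q,w} {u}
  U1235: {q,w} {u}
  U1236: {u}
  U1245: {q,w} {u}
  U1246: {u}
  U1256: {u}
  U1345: {q,w} {u}
  U1346: {u}
  U1356: {t,u}
  U1456: {u}
  U2345: {q,w} {u}
  U2346: {r} {u}
  U2356: {u}
  U2456: {u}
  U3456: {u}
  U12345: {q,w} {u}
  U12346: {u}
  U12356: {u}
  U12456: {u}
  U13456: {u}
  U23456: {u}
  U123456: {u}
C dims 12,28,33,21; δ0: rk 10, SNF 1^10; δ1: rk 18, SNF 1^18; δ2: rk 15, SNF 1^15
Ȟ^0: (12−10)−0=2 ⇒ Z^2
Ȟ^1: (28−18)−10=0 ⇒ 0
Ȟ^2: (33−15)−18=0 ⇒ 0

Ȟ^0 ≅ Z^2,  Ȟ^1 ≅ 0,  Ȟ^2 ≅ 0


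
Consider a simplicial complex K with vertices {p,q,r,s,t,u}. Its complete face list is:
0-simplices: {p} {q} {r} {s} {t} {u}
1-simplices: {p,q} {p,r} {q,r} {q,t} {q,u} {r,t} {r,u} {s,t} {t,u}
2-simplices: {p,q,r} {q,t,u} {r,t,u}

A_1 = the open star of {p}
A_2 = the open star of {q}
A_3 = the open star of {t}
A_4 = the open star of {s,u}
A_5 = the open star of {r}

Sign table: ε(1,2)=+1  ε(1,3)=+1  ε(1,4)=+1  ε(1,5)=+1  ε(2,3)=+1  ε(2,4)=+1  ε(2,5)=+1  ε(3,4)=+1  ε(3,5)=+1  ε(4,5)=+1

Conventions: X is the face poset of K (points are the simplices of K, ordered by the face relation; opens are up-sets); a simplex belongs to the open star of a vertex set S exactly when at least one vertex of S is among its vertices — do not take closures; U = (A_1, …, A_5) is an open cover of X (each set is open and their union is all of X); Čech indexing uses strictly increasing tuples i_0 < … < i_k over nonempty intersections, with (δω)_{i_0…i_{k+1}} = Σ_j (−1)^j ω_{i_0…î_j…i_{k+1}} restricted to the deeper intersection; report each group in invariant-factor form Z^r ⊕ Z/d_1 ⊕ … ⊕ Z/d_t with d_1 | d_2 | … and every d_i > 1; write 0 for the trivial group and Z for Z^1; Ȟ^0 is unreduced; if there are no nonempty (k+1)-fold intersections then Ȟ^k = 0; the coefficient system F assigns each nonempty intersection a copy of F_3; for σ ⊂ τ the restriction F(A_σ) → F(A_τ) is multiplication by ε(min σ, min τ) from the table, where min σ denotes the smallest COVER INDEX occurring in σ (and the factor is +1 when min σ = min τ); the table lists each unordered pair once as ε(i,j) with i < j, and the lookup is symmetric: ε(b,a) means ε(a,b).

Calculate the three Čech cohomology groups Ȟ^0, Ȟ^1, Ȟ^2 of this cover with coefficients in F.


intersection data:
  A1={{p},{p,q},{p,r},{p,q,r}} A2={{q},{p,q},{q,r},{q,t},{q,u},{p,q,r},{q,t,u}} A3={{t},{q,t},{r,t},{s,t},{t,u},{q,t,u},{r,t,u}} A4={{s},{u},{q,u},{r,u},{s,t},{t,u},{q,t,u},{r,t,u}} A5={{r},{p,r},{q,r},{r,t},{r,u},{p,q,r},{r,t,u}}
  A12={{p,q},{p,q,r}} A15={{p,r},{p,q,r}} A23={{q,t},{q,t,u}} A24={{q,u},{q,t,u}} A25={{q,r},{p,q,r}} A34={{s,t},{t,u},{q,t,u},{r,t,u}} A35={{r,t},{r,t,u}} A45={{r,u},{r,t,u}}
  A125={{p,q,r}} A234={{q,t,u}} A345={{r,t,u}}
C dims 5,8,3; δ0: rk_F3 4; δ1: rk_F3 3
Ȟ^0 = (5 − 4) − 0 = 1, so Ȟ^0 ≅ Z/3
Ȟ^1 = (8 − 3) − 4 = 1, so Ȟ^1 ≅ Z/3
Ȟ^2 = (3 − 0) − 3 = 0, so Ȟ^2 ≅ 0

Ȟ^0(U;F) ≅ Z/3, Ȟ^1(U;F) ≅ Z/3, Ȟ^2(U;F) ≅ 0
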